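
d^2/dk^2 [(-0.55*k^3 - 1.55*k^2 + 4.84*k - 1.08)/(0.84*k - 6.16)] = (-0.77616*k^3 + 17.07552*k^2 - 125.22048*k - 69.067264)/(0.592704*k^3 - 13.039488*k^2 + 95.622912*k - 233.744896)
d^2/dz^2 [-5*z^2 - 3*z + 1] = -10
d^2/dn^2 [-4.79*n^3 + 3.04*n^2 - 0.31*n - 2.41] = 6.08 - 28.74*n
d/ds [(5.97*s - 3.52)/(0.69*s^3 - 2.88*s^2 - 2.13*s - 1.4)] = (-8.2386*s^3 + 24.48*s^2 - 20.2752*s - 15.8556)/(0.4761*s^6 - 3.9744*s^5 + 5.355*s^4 + 10.3368*s^3 + 12.6009*s^2 + 5.964*s + 1.96)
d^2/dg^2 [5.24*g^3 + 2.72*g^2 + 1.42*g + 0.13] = 31.44*g + 5.44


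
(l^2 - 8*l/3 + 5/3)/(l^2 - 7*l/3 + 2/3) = (3*l^2 - 8*l + 5)/(3*l^2 - 7*l + 2)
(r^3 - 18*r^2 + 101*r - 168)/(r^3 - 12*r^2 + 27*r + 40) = (r^2 - 10*r + 21)/(r^2 - 4*r - 5)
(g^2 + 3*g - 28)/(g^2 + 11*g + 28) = (g - 4)/(g + 4)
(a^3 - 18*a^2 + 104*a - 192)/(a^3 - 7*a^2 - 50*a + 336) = (a - 4)/(a + 7)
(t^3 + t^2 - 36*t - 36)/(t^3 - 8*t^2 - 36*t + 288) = (t + 1)/(t - 8)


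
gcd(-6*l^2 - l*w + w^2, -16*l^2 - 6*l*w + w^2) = 2*l + w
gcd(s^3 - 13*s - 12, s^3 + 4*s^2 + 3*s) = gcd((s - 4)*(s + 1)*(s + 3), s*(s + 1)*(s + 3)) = s^2 + 4*s + 3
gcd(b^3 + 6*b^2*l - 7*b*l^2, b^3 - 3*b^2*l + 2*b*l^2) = b^2 - b*l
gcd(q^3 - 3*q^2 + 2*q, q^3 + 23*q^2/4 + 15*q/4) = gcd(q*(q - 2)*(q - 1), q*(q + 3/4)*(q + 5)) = q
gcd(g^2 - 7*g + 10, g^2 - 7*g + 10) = g^2 - 7*g + 10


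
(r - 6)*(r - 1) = r^2 - 7*r + 6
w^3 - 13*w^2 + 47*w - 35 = (w - 7)*(w - 5)*(w - 1)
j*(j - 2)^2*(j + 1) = j^4 - 3*j^3 + 4*j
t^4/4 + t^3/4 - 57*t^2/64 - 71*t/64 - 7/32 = (t/4 + 1/4)*(t - 2)*(t + 1/4)*(t + 7/4)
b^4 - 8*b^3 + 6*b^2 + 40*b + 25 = (b - 5)^2*(b + 1)^2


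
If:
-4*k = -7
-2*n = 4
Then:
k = 7/4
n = -2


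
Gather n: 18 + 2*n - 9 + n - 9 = 3*n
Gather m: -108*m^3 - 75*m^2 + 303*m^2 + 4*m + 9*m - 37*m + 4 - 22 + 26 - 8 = -108*m^3 + 228*m^2 - 24*m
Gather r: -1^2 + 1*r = r - 1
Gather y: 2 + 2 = 4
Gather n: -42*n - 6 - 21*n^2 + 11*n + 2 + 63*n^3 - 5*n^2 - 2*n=63*n^3 - 26*n^2 - 33*n - 4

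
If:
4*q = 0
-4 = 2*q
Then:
No Solution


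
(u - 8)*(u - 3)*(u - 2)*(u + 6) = u^4 - 7*u^3 - 32*u^2 + 228*u - 288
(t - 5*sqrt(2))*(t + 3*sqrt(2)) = t^2 - 2*sqrt(2)*t - 30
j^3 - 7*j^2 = j^2*(j - 7)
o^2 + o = o*(o + 1)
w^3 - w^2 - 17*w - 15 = (w - 5)*(w + 1)*(w + 3)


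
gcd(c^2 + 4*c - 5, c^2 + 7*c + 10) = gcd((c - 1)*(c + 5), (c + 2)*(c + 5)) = c + 5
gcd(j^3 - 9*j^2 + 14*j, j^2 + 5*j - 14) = j - 2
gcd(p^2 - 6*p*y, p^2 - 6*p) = p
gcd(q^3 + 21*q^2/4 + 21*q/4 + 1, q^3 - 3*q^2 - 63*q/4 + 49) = q + 4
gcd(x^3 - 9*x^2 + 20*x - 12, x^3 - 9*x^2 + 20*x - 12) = x^3 - 9*x^2 + 20*x - 12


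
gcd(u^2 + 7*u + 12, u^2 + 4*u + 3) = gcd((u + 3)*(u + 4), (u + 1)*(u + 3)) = u + 3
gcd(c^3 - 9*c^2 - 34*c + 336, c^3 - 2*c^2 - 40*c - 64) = c - 8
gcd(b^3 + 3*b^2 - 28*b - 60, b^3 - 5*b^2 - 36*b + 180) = b^2 + b - 30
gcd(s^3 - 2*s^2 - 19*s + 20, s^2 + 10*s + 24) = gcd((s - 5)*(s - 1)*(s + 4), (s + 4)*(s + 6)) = s + 4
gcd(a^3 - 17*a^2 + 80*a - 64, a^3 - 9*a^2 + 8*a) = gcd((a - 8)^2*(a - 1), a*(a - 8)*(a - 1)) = a^2 - 9*a + 8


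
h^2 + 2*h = h*(h + 2)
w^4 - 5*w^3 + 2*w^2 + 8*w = w*(w - 4)*(w - 2)*(w + 1)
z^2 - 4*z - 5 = (z - 5)*(z + 1)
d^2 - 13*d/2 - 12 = (d - 8)*(d + 3/2)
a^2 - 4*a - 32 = (a - 8)*(a + 4)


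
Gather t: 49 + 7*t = 7*t + 49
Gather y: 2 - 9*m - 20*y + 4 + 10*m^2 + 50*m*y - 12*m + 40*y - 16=10*m^2 - 21*m + y*(50*m + 20) - 10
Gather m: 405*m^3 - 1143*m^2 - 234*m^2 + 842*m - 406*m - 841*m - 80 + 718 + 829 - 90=405*m^3 - 1377*m^2 - 405*m + 1377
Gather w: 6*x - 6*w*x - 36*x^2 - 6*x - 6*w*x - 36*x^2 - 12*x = -12*w*x - 72*x^2 - 12*x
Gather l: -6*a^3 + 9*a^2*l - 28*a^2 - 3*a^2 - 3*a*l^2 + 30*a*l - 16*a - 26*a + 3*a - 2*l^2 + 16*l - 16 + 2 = -6*a^3 - 31*a^2 - 39*a + l^2*(-3*a - 2) + l*(9*a^2 + 30*a + 16) - 14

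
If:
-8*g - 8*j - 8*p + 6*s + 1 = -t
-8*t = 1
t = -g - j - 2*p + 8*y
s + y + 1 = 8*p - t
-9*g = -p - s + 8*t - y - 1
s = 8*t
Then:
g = 391/4032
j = -2861/4032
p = -113/4032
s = -1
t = -1/8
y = -25/252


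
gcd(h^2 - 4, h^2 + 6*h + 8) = h + 2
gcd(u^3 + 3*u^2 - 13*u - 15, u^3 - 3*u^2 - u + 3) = u^2 - 2*u - 3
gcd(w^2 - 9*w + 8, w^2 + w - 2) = w - 1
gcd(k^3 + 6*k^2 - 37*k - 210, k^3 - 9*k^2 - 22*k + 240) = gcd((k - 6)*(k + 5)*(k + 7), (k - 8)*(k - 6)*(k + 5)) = k^2 - k - 30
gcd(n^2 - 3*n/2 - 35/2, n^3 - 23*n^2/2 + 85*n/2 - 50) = n - 5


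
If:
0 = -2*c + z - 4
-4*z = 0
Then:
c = -2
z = 0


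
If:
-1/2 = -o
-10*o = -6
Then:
No Solution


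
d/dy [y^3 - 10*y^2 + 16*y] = 3*y^2 - 20*y + 16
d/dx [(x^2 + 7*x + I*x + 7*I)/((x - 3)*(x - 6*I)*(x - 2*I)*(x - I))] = (-2*x^5 + x^4*(-18 + 6*I) + x^3*(24 + 104*I) + x^2*(38 - 94*I) + x*(378 + 208*I) + 120 - 672*I)/(x^8 + x^7*(-6 - 18*I) + x^6*(-112 + 108*I) + x^5*(726 + 222*I) + x^4*(-473 - 2304*I) + x^3*(-3696 + 2976*I) + x^2*(5400 + 2880*I) + x*(864 - 4320*I) - 1296)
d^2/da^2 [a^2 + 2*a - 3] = 2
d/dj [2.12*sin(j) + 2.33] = 2.12*cos(j)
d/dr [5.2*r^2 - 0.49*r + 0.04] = 10.4*r - 0.49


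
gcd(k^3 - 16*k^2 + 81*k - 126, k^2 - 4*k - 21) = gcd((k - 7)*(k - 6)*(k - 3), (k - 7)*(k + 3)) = k - 7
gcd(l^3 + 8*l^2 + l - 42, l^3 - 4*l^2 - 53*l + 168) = l + 7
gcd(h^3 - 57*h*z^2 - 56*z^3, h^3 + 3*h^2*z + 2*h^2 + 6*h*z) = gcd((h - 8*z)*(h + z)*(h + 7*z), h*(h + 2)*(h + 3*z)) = 1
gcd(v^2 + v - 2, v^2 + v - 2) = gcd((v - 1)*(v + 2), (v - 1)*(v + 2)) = v^2 + v - 2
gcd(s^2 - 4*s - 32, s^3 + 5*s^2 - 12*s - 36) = 1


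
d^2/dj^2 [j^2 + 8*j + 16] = 2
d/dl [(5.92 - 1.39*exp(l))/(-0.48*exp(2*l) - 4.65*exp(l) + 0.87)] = (-0.6672*exp(2*l) + 5.6832*exp(l) + 26.3187)*exp(l)/(0.2304*exp(4*l) + 4.464*exp(3*l) + 20.7873*exp(2*l) - 8.091*exp(l) + 0.7569)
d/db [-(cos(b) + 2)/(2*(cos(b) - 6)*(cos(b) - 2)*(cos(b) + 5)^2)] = (-3*cos(b)^3 + 3*cos(b)^2 + 16*cos(b) + 92)*sin(b)/(2*(cos(b) - 6)^2*(cos(b) - 2)^2*(cos(b) + 5)^3)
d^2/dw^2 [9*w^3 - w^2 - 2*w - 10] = 54*w - 2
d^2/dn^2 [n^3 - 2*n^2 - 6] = 6*n - 4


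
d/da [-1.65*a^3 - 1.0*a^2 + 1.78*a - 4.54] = -4.95*a^2 - 2.0*a + 1.78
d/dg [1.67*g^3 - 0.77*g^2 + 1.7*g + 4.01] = 5.01*g^2 - 1.54*g + 1.7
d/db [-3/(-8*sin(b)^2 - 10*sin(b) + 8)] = -3*(8*sin(b) + 5)*cos(b)/(2*(5*sin(b) - 4*cos(b)^2)^2)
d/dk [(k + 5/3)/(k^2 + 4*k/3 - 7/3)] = (-9*k^2 - 30*k - 41)/(9*k^4 + 24*k^3 - 26*k^2 - 56*k + 49)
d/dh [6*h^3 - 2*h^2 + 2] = 2*h*(9*h - 2)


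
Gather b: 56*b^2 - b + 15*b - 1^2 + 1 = 56*b^2 + 14*b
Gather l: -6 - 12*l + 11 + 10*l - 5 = -2*l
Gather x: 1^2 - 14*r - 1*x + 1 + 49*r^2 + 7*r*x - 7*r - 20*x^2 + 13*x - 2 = 49*r^2 - 21*r - 20*x^2 + x*(7*r + 12)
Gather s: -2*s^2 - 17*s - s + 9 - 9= -2*s^2 - 18*s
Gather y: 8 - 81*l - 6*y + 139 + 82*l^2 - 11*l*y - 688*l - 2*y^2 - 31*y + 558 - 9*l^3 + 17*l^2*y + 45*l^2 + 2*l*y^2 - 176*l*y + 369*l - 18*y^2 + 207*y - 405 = -9*l^3 + 127*l^2 - 400*l + y^2*(2*l - 20) + y*(17*l^2 - 187*l + 170) + 300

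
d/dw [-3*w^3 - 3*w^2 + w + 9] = -9*w^2 - 6*w + 1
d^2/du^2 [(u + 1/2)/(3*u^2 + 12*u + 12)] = (2*u - 5)/(3*(u^4 + 8*u^3 + 24*u^2 + 32*u + 16))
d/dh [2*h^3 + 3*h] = 6*h^2 + 3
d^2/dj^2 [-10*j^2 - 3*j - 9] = -20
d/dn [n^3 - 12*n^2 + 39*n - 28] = 3*n^2 - 24*n + 39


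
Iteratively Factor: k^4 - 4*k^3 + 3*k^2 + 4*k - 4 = (k - 2)*(k^3 - 2*k^2 - k + 2) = (k - 2)*(k + 1)*(k^2 - 3*k + 2) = (k - 2)*(k - 1)*(k + 1)*(k - 2)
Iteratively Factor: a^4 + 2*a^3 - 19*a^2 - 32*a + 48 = (a + 4)*(a^3 - 2*a^2 - 11*a + 12) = (a - 1)*(a + 4)*(a^2 - a - 12) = (a - 1)*(a + 3)*(a + 4)*(a - 4)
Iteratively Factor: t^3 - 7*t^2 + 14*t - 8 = (t - 2)*(t^2 - 5*t + 4) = (t - 4)*(t - 2)*(t - 1)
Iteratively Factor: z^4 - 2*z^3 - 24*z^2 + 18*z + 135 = (z + 3)*(z^3 - 5*z^2 - 9*z + 45) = (z + 3)^2*(z^2 - 8*z + 15) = (z - 5)*(z + 3)^2*(z - 3)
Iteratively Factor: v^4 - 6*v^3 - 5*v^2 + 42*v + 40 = (v + 1)*(v^3 - 7*v^2 + 2*v + 40) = (v - 4)*(v + 1)*(v^2 - 3*v - 10) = (v - 5)*(v - 4)*(v + 1)*(v + 2)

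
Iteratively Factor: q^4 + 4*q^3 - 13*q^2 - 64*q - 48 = (q + 3)*(q^3 + q^2 - 16*q - 16) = (q + 1)*(q + 3)*(q^2 - 16) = (q - 4)*(q + 1)*(q + 3)*(q + 4)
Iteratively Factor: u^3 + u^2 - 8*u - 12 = (u + 2)*(u^2 - u - 6) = (u + 2)^2*(u - 3)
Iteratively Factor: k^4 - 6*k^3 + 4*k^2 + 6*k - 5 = (k - 1)*(k^3 - 5*k^2 - k + 5) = (k - 1)*(k + 1)*(k^2 - 6*k + 5) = (k - 5)*(k - 1)*(k + 1)*(k - 1)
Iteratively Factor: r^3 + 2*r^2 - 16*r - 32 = (r + 2)*(r^2 - 16) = (r + 2)*(r + 4)*(r - 4)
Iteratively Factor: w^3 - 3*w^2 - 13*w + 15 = (w + 3)*(w^2 - 6*w + 5) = (w - 1)*(w + 3)*(w - 5)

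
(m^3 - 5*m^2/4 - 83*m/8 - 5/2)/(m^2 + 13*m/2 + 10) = (m^2 - 15*m/4 - 1)/(m + 4)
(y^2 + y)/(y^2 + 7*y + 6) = y/(y + 6)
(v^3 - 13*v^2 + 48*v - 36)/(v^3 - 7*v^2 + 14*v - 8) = (v^2 - 12*v + 36)/(v^2 - 6*v + 8)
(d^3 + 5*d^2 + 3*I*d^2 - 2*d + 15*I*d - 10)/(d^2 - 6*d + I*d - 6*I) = (d^2 + d*(5 + 2*I) + 10*I)/(d - 6)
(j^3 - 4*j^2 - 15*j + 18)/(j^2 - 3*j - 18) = j - 1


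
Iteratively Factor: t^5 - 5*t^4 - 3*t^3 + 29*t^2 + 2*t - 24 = (t + 2)*(t^4 - 7*t^3 + 11*t^2 + 7*t - 12) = (t - 3)*(t + 2)*(t^3 - 4*t^2 - t + 4) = (t - 4)*(t - 3)*(t + 2)*(t^2 - 1) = (t - 4)*(t - 3)*(t + 1)*(t + 2)*(t - 1)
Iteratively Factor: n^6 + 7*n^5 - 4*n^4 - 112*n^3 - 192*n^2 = (n)*(n^5 + 7*n^4 - 4*n^3 - 112*n^2 - 192*n) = n^2*(n^4 + 7*n^3 - 4*n^2 - 112*n - 192) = n^2*(n + 3)*(n^3 + 4*n^2 - 16*n - 64) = n^2*(n + 3)*(n + 4)*(n^2 - 16) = n^2*(n + 3)*(n + 4)^2*(n - 4)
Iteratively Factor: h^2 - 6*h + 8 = (h - 4)*(h - 2)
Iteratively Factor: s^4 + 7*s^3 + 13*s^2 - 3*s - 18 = (s + 3)*(s^3 + 4*s^2 + s - 6) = (s - 1)*(s + 3)*(s^2 + 5*s + 6) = (s - 1)*(s + 3)^2*(s + 2)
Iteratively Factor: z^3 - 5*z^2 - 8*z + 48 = (z - 4)*(z^2 - z - 12) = (z - 4)*(z + 3)*(z - 4)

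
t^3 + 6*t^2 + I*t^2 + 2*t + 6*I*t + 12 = (t + 6)*(t - I)*(t + 2*I)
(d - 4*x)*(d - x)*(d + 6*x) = d^3 + d^2*x - 26*d*x^2 + 24*x^3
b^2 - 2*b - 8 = (b - 4)*(b + 2)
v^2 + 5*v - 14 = (v - 2)*(v + 7)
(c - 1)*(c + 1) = c^2 - 1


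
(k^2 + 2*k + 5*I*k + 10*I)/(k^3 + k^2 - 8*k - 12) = (k + 5*I)/(k^2 - k - 6)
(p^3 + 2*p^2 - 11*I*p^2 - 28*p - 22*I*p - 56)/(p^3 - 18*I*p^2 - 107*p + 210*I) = (p^2 + p*(2 - 4*I) - 8*I)/(p^2 - 11*I*p - 30)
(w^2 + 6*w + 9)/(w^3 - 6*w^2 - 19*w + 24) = (w + 3)/(w^2 - 9*w + 8)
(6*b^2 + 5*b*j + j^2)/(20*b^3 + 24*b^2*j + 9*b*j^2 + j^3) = (3*b + j)/(10*b^2 + 7*b*j + j^2)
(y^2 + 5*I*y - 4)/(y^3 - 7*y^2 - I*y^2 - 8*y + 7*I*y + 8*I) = (y^2 + 5*I*y - 4)/(y^3 - y^2*(7 + I) + y*(-8 + 7*I) + 8*I)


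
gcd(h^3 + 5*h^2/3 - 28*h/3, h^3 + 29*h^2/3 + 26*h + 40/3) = h + 4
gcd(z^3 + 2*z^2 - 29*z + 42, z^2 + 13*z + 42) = z + 7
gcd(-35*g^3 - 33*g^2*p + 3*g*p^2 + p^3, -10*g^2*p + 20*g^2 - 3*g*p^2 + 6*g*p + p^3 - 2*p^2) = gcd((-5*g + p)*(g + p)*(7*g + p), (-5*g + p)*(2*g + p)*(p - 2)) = -5*g + p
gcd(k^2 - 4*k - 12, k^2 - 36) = k - 6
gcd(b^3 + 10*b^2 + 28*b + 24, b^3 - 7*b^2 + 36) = b + 2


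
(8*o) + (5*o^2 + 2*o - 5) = 5*o^2 + 10*o - 5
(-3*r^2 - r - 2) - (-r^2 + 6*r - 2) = -2*r^2 - 7*r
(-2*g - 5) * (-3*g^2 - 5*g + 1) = 6*g^3 + 25*g^2 + 23*g - 5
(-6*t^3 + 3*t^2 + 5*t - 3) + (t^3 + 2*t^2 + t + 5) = -5*t^3 + 5*t^2 + 6*t + 2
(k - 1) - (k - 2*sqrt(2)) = -1 + 2*sqrt(2)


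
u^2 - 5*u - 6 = (u - 6)*(u + 1)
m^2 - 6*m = m*(m - 6)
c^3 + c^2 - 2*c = c*(c - 1)*(c + 2)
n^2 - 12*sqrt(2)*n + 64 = (n - 8*sqrt(2))*(n - 4*sqrt(2))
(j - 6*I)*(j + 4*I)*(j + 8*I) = j^3 + 6*I*j^2 + 40*j + 192*I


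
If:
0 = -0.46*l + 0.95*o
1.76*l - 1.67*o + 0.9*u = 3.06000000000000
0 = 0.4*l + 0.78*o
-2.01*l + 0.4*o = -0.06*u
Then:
No Solution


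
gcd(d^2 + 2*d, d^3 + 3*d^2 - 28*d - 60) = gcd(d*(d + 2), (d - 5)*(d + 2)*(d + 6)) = d + 2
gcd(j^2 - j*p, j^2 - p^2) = -j + p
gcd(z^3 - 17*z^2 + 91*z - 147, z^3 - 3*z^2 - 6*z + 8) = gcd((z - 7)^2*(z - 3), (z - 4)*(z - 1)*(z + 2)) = 1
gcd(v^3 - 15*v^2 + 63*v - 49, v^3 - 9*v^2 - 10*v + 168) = v - 7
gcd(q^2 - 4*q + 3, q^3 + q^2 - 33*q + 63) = q - 3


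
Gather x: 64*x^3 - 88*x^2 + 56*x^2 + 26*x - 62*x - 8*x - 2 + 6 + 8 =64*x^3 - 32*x^2 - 44*x + 12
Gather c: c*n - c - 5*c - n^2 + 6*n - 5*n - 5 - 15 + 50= c*(n - 6) - n^2 + n + 30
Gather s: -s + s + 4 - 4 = 0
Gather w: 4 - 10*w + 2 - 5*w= 6 - 15*w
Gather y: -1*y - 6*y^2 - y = -6*y^2 - 2*y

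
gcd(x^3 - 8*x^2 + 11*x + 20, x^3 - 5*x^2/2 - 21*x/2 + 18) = x - 4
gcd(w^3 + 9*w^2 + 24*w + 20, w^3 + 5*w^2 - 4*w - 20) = w^2 + 7*w + 10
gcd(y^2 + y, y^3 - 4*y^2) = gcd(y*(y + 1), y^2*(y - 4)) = y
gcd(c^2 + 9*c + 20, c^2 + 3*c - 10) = c + 5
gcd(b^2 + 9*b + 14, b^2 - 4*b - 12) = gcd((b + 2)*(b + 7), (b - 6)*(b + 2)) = b + 2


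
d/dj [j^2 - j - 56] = 2*j - 1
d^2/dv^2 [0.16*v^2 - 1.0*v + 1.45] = 0.320000000000000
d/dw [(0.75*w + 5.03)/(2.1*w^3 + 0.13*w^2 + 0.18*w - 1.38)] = (1.575*w^3 + 0.0975*w^2 + 0.135*w - (0.75*w + 5.03)*(6.3*w^2 + 0.26*w + 0.18) - 1.035)/(2.1*w^3 + 0.13*w^2 + 0.18*w - 1.38)^2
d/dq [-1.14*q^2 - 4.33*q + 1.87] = -2.28*q - 4.33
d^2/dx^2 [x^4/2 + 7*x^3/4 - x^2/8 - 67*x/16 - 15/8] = 6*x^2 + 21*x/2 - 1/4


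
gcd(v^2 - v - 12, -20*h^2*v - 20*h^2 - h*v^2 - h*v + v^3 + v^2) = 1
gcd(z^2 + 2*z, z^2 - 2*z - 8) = z + 2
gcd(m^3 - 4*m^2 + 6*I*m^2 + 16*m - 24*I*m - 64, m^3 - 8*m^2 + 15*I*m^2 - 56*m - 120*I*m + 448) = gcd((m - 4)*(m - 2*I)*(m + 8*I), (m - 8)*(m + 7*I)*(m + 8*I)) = m + 8*I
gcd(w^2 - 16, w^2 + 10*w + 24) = w + 4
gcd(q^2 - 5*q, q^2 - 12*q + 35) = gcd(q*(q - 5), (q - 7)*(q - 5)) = q - 5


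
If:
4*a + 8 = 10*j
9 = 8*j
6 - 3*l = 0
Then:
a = 13/16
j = 9/8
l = 2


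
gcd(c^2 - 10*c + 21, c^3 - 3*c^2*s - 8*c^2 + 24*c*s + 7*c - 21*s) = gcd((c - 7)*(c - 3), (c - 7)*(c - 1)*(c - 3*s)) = c - 7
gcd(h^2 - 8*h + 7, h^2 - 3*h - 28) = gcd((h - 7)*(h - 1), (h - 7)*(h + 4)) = h - 7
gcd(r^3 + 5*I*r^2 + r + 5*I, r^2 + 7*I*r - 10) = r + 5*I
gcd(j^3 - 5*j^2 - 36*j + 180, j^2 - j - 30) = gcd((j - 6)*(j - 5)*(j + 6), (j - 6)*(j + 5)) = j - 6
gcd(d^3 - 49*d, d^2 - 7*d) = d^2 - 7*d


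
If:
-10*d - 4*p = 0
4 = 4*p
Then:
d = -2/5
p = 1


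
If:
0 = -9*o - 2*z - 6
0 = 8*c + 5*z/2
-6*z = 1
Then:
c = 5/96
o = -17/27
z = -1/6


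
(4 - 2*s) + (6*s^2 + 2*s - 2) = 6*s^2 + 2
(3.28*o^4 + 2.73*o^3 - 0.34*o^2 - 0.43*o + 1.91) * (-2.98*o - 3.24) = -9.7744*o^5 - 18.7626*o^4 - 7.832*o^3 + 2.383*o^2 - 4.2986*o - 6.1884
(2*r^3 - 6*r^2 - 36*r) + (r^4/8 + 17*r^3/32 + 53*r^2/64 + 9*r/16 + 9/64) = r^4/8 + 81*r^3/32 - 331*r^2/64 - 567*r/16 + 9/64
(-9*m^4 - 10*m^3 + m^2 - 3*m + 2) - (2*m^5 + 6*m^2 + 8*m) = -2*m^5 - 9*m^4 - 10*m^3 - 5*m^2 - 11*m + 2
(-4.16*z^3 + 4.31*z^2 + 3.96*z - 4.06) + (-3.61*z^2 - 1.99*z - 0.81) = -4.16*z^3 + 0.7*z^2 + 1.97*z - 4.87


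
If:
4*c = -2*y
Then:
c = -y/2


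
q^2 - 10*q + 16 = (q - 8)*(q - 2)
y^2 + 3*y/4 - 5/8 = (y - 1/2)*(y + 5/4)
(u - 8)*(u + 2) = u^2 - 6*u - 16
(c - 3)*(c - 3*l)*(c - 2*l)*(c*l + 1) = c^4*l - 5*c^3*l^2 - 3*c^3*l + c^3 + 6*c^2*l^3 + 15*c^2*l^2 - 5*c^2*l - 3*c^2 - 18*c*l^3 + 6*c*l^2 + 15*c*l - 18*l^2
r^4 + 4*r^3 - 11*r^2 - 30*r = r*(r - 3)*(r + 2)*(r + 5)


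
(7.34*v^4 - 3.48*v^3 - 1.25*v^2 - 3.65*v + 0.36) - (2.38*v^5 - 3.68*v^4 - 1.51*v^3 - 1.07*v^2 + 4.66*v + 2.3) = -2.38*v^5 + 11.02*v^4 - 1.97*v^3 - 0.18*v^2 - 8.31*v - 1.94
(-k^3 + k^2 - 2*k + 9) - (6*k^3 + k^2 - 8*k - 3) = -7*k^3 + 6*k + 12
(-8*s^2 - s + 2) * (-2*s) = 16*s^3 + 2*s^2 - 4*s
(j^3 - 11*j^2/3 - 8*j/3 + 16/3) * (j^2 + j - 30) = j^5 - 8*j^4/3 - 109*j^3/3 + 338*j^2/3 + 256*j/3 - 160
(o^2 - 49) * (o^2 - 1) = o^4 - 50*o^2 + 49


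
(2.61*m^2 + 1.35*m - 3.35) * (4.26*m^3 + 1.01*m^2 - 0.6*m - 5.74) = 11.1186*m^5 + 8.3871*m^4 - 14.4735*m^3 - 19.1749*m^2 - 5.739*m + 19.229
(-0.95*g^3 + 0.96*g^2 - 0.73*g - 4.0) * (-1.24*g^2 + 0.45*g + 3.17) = 1.178*g^5 - 1.6179*g^4 - 1.6743*g^3 + 7.6747*g^2 - 4.1141*g - 12.68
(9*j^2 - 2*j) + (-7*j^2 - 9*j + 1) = 2*j^2 - 11*j + 1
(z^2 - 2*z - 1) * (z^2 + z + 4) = z^4 - z^3 + z^2 - 9*z - 4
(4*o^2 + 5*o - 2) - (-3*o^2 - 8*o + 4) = 7*o^2 + 13*o - 6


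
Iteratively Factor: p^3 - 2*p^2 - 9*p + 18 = (p - 3)*(p^2 + p - 6) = (p - 3)*(p - 2)*(p + 3)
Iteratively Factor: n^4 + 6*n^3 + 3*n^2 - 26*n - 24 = (n + 1)*(n^3 + 5*n^2 - 2*n - 24) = (n + 1)*(n + 3)*(n^2 + 2*n - 8) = (n - 2)*(n + 1)*(n + 3)*(n + 4)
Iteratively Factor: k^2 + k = (k + 1)*(k)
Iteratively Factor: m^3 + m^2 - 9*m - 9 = (m + 3)*(m^2 - 2*m - 3) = (m - 3)*(m + 3)*(m + 1)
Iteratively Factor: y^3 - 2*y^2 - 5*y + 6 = (y + 2)*(y^2 - 4*y + 3) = (y - 1)*(y + 2)*(y - 3)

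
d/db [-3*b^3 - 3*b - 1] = -9*b^2 - 3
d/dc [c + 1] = 1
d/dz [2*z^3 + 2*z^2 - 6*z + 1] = 6*z^2 + 4*z - 6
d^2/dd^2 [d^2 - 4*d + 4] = 2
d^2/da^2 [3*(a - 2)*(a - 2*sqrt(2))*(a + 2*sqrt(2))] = 18*a - 12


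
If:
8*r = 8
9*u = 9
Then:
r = 1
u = 1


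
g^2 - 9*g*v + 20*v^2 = (g - 5*v)*(g - 4*v)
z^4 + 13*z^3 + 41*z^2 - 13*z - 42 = (z - 1)*(z + 1)*(z + 6)*(z + 7)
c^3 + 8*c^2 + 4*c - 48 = (c - 2)*(c + 4)*(c + 6)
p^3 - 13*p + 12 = (p - 3)*(p - 1)*(p + 4)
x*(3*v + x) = 3*v*x + x^2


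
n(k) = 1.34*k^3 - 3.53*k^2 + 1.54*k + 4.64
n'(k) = 4.02*k^2 - 7.06*k + 1.54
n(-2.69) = -51.13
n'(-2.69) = 49.62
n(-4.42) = -186.84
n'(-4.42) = 111.28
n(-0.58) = 2.30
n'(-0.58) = 6.99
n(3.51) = 24.50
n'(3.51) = 26.29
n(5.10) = 98.43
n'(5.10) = 70.09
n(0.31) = 4.82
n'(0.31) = -0.26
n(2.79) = 10.56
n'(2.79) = 13.13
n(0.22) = 4.82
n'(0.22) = 0.18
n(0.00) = 4.64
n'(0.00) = 1.54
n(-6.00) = -421.12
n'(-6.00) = 188.62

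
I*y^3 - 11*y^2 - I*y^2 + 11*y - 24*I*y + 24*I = (y + 3*I)*(y + 8*I)*(I*y - I)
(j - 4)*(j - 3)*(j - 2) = j^3 - 9*j^2 + 26*j - 24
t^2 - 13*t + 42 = (t - 7)*(t - 6)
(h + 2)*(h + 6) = h^2 + 8*h + 12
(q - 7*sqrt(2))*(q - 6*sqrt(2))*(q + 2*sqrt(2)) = q^3 - 11*sqrt(2)*q^2 + 32*q + 168*sqrt(2)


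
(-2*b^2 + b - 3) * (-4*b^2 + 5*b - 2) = 8*b^4 - 14*b^3 + 21*b^2 - 17*b + 6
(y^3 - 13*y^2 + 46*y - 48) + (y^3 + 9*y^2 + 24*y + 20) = 2*y^3 - 4*y^2 + 70*y - 28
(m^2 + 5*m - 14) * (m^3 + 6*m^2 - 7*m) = m^5 + 11*m^4 + 9*m^3 - 119*m^2 + 98*m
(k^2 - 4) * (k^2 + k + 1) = k^4 + k^3 - 3*k^2 - 4*k - 4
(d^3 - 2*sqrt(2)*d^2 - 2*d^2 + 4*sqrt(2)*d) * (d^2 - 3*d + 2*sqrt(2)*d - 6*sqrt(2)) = d^5 - 5*d^4 - 2*d^3 + 40*d^2 - 48*d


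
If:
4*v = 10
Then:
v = 5/2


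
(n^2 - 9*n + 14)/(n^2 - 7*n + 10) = (n - 7)/(n - 5)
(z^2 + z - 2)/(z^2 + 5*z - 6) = (z + 2)/(z + 6)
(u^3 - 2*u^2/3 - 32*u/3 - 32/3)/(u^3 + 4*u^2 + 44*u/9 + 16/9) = 3*(u - 4)/(3*u + 2)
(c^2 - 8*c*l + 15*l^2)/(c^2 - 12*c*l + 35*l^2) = (c - 3*l)/(c - 7*l)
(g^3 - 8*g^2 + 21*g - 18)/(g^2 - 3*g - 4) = (-g^3 + 8*g^2 - 21*g + 18)/(-g^2 + 3*g + 4)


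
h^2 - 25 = (h - 5)*(h + 5)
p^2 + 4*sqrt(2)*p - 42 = (p - 3*sqrt(2))*(p + 7*sqrt(2))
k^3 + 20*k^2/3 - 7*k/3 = k*(k - 1/3)*(k + 7)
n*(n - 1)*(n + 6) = n^3 + 5*n^2 - 6*n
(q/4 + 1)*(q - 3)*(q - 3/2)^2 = q^4/4 - q^3/2 - 51*q^2/16 + 153*q/16 - 27/4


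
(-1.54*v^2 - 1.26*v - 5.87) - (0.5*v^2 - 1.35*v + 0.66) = -2.04*v^2 + 0.0900000000000001*v - 6.53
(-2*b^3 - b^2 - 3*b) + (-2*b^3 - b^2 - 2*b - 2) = -4*b^3 - 2*b^2 - 5*b - 2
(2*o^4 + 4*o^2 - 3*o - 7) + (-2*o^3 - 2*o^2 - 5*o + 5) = 2*o^4 - 2*o^3 + 2*o^2 - 8*o - 2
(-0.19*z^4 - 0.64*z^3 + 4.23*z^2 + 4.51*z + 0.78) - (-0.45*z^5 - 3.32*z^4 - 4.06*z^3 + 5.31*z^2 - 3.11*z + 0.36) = 0.45*z^5 + 3.13*z^4 + 3.42*z^3 - 1.08*z^2 + 7.62*z + 0.42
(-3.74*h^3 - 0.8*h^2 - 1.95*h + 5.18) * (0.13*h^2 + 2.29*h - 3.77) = -0.4862*h^5 - 8.6686*h^4 + 12.0143*h^3 - 0.7761*h^2 + 19.2137*h - 19.5286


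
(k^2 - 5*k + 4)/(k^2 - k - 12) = (k - 1)/(k + 3)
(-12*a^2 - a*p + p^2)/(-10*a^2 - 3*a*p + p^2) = (12*a^2 + a*p - p^2)/(10*a^2 + 3*a*p - p^2)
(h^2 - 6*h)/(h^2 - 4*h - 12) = h/(h + 2)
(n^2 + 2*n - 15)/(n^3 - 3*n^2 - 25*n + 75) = 1/(n - 5)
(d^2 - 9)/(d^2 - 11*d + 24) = (d + 3)/(d - 8)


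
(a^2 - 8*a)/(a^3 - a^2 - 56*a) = 1/(a + 7)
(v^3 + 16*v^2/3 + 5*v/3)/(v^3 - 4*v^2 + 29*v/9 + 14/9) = 3*v*(v + 5)/(3*v^2 - 13*v + 14)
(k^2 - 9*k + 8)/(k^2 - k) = (k - 8)/k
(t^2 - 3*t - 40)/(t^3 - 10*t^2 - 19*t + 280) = 1/(t - 7)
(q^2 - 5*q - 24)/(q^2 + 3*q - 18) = (q^2 - 5*q - 24)/(q^2 + 3*q - 18)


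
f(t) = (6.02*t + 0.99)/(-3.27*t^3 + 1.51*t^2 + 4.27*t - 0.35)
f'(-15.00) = -0.00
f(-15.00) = -0.01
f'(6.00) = 0.02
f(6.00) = -0.06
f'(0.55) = -0.34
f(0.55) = 2.25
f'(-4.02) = -0.05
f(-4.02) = -0.11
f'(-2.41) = -0.28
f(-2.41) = -0.31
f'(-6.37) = -0.01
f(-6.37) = -0.04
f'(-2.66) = -0.20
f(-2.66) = -0.25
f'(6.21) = 0.02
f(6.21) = -0.05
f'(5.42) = 0.03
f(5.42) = -0.07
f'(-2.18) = -0.41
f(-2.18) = -0.39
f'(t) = (6.02*t + 0.99)*(9.81*t^2 - 3.02*t - 4.27)/(-3.27*t^3 + 1.51*t^2 + 4.27*t - 0.35)^2 + 6.02/(-3.27*t^3 + 1.51*t^2 + 4.27*t - 0.35) = (39.3708*t^3 + 0.621700000000001*t^2 - 2.9898*t - 6.3343)/(10.6929*t^6 - 9.8754*t^5 - 25.6457*t^4 + 15.1844*t^3 + 17.1759*t^2 - 2.989*t + 0.1225)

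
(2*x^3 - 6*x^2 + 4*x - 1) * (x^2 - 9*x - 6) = 2*x^5 - 24*x^4 + 46*x^3 - x^2 - 15*x + 6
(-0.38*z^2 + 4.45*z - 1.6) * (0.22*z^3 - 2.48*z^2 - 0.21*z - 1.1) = -0.0836*z^5 + 1.9214*z^4 - 11.3082*z^3 + 3.4515*z^2 - 4.559*z + 1.76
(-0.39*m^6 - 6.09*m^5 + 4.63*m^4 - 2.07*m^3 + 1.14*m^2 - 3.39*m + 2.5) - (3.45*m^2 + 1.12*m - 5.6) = -0.39*m^6 - 6.09*m^5 + 4.63*m^4 - 2.07*m^3 - 2.31*m^2 - 4.51*m + 8.1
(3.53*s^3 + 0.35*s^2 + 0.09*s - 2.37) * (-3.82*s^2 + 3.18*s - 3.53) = -13.4846*s^5 + 9.8884*s^4 - 11.6917*s^3 + 8.1041*s^2 - 7.8543*s + 8.3661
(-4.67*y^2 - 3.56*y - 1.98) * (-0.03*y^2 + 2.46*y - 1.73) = 0.1401*y^4 - 11.3814*y^3 - 0.6191*y^2 + 1.288*y + 3.4254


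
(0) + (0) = 0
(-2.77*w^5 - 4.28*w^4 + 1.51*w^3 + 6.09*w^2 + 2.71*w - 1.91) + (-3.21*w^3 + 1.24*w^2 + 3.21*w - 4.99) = -2.77*w^5 - 4.28*w^4 - 1.7*w^3 + 7.33*w^2 + 5.92*w - 6.9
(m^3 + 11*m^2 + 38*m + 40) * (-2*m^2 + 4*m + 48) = -2*m^5 - 18*m^4 + 16*m^3 + 600*m^2 + 1984*m + 1920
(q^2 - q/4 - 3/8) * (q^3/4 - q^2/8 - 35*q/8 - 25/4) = q^5/4 - 3*q^4/16 - 71*q^3/16 - 327*q^2/64 + 205*q/64 + 75/32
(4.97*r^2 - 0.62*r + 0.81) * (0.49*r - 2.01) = 2.4353*r^3 - 10.2935*r^2 + 1.6431*r - 1.6281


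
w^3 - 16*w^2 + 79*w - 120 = (w - 8)*(w - 5)*(w - 3)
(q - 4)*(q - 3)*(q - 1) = q^3 - 8*q^2 + 19*q - 12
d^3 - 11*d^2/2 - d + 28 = (d - 4)*(d - 7/2)*(d + 2)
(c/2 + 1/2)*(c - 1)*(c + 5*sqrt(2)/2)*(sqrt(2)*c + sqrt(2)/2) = sqrt(2)*c^4/2 + sqrt(2)*c^3/4 + 5*c^3/2 - sqrt(2)*c^2/2 + 5*c^2/4 - 5*c/2 - sqrt(2)*c/4 - 5/4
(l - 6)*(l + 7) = l^2 + l - 42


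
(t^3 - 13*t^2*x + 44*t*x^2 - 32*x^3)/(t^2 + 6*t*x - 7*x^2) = (t^2 - 12*t*x + 32*x^2)/(t + 7*x)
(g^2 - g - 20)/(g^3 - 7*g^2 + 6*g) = (g^2 - g - 20)/(g*(g^2 - 7*g + 6))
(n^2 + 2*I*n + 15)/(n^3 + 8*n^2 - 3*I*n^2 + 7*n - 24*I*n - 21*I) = (n + 5*I)/(n^2 + 8*n + 7)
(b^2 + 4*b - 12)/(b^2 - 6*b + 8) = (b + 6)/(b - 4)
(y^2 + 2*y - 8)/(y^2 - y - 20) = (y - 2)/(y - 5)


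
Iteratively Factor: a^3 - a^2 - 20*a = (a + 4)*(a^2 - 5*a) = (a - 5)*(a + 4)*(a)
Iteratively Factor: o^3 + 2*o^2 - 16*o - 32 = (o + 2)*(o^2 - 16) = (o + 2)*(o + 4)*(o - 4)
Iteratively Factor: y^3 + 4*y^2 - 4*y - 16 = (y + 2)*(y^2 + 2*y - 8) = (y + 2)*(y + 4)*(y - 2)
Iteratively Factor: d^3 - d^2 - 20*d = (d + 4)*(d^2 - 5*d) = (d - 5)*(d + 4)*(d)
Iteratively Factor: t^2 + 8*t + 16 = (t + 4)*(t + 4)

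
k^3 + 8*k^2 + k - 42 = (k - 2)*(k + 3)*(k + 7)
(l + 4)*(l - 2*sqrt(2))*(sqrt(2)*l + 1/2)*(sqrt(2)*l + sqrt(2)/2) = 2*l^4 - 7*sqrt(2)*l^3/2 + 9*l^3 - 63*sqrt(2)*l^2/4 + 2*l^2 - 7*sqrt(2)*l - 9*l - 4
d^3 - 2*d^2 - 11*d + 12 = (d - 4)*(d - 1)*(d + 3)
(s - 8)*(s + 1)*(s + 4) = s^3 - 3*s^2 - 36*s - 32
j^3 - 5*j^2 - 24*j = j*(j - 8)*(j + 3)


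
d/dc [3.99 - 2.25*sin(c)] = -2.25*cos(c)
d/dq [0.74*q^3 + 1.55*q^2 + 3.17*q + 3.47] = 2.22*q^2 + 3.1*q + 3.17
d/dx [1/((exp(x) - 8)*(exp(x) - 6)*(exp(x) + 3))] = (-(exp(x) - 8)*(exp(x) - 6) - (exp(x) - 8)*(exp(x) + 3) - (exp(x) - 6)*(exp(x) + 3))*exp(x)/((exp(x) - 8)^2*(exp(x) - 6)^2*(exp(x) + 3)^2)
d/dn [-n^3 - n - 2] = -3*n^2 - 1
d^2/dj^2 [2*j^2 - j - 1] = 4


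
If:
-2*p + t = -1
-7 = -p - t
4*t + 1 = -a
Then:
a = -55/3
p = 8/3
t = 13/3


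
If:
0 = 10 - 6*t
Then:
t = 5/3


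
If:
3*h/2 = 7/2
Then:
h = 7/3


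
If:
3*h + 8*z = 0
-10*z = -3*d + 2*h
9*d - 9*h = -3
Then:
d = -7/57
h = 4/19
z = -3/38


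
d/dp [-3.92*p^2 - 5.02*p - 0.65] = -7.84*p - 5.02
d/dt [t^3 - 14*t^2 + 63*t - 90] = 3*t^2 - 28*t + 63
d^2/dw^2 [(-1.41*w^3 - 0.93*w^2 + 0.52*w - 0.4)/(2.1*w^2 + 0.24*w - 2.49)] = (-9.38437199999998*w^3 - 34.706124*w^2 - 37.347966*w - 15.139962)/(9.261*w^6 + 3.1752*w^5 - 32.57982*w^4 - 7.515936*w^3 + 38.630358*w^2 + 4.464072*w - 15.438249)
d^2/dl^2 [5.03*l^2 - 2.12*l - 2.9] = 10.0600000000000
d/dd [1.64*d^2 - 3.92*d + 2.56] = 3.28*d - 3.92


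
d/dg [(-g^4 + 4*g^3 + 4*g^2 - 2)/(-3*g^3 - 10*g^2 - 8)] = g*(3*g^5 + 20*g^4 - 28*g^3 + 32*g^2 - 114*g - 104)/(9*g^6 + 60*g^5 + 100*g^4 + 48*g^3 + 160*g^2 + 64)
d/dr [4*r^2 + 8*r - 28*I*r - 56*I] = 8*r + 8 - 28*I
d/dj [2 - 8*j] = -8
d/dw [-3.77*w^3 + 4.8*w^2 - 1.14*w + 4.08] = -11.31*w^2 + 9.6*w - 1.14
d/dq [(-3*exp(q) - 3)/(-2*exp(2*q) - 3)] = 3*(-4*(exp(q) + 1)*exp(q) + 2*exp(2*q) + 3)*exp(q)/(2*exp(2*q) + 3)^2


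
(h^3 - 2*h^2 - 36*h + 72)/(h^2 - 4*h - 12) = (h^2 + 4*h - 12)/(h + 2)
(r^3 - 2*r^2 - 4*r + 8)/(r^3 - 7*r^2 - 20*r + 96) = (r^3 - 2*r^2 - 4*r + 8)/(r^3 - 7*r^2 - 20*r + 96)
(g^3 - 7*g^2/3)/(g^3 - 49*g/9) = 3*g/(3*g + 7)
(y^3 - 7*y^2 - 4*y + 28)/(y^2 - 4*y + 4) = (y^2 - 5*y - 14)/(y - 2)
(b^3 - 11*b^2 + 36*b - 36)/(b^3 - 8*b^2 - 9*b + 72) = (b^2 - 8*b + 12)/(b^2 - 5*b - 24)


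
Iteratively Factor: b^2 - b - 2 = (b + 1)*(b - 2)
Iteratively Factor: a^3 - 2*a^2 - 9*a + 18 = (a - 3)*(a^2 + a - 6) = (a - 3)*(a - 2)*(a + 3)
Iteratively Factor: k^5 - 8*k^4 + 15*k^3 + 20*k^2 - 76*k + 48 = (k - 3)*(k^4 - 5*k^3 + 20*k - 16) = (k - 3)*(k - 2)*(k^3 - 3*k^2 - 6*k + 8) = (k - 3)*(k - 2)*(k - 1)*(k^2 - 2*k - 8) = (k - 4)*(k - 3)*(k - 2)*(k - 1)*(k + 2)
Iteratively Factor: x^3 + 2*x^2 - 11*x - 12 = (x + 4)*(x^2 - 2*x - 3) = (x - 3)*(x + 4)*(x + 1)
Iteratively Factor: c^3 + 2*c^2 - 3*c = (c + 3)*(c^2 - c) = c*(c + 3)*(c - 1)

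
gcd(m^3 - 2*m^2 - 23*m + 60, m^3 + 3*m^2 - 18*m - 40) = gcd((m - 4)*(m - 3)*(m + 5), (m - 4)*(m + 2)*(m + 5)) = m^2 + m - 20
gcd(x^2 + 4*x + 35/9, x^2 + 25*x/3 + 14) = x + 7/3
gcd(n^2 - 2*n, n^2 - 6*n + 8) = n - 2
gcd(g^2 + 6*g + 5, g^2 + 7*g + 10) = g + 5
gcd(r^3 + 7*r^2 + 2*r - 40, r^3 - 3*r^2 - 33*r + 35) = r + 5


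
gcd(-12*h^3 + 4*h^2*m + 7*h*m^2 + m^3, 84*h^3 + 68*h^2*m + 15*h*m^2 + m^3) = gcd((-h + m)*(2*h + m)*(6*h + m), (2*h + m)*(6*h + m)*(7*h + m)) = 12*h^2 + 8*h*m + m^2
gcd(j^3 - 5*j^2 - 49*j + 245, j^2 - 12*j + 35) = j^2 - 12*j + 35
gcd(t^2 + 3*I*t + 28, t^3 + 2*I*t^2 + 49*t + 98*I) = t + 7*I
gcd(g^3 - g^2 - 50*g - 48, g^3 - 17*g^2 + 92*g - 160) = g - 8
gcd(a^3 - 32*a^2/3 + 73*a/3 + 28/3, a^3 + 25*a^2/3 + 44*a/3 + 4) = a + 1/3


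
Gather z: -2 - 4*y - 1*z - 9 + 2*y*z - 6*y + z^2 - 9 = -10*y + z^2 + z*(2*y - 1) - 20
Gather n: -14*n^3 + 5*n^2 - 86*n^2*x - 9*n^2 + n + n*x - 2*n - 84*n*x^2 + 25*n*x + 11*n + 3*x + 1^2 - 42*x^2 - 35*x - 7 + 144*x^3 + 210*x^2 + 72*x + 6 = -14*n^3 + n^2*(-86*x - 4) + n*(-84*x^2 + 26*x + 10) + 144*x^3 + 168*x^2 + 40*x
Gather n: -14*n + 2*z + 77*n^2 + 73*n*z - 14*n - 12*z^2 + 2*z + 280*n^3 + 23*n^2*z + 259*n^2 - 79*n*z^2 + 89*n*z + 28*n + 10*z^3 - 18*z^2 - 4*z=280*n^3 + n^2*(23*z + 336) + n*(-79*z^2 + 162*z) + 10*z^3 - 30*z^2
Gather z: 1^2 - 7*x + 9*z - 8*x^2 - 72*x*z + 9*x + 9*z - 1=-8*x^2 + 2*x + z*(18 - 72*x)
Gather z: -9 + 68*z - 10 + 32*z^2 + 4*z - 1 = 32*z^2 + 72*z - 20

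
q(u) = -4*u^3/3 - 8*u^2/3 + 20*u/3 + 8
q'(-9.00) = -269.33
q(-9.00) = 704.00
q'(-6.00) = -105.33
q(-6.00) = 160.00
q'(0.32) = 4.55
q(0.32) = 9.82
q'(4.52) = -99.16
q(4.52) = -139.47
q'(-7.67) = -187.74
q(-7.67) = 401.61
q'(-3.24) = -18.04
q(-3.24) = 3.76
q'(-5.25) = -75.58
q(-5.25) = 92.44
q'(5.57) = -147.14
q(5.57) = -268.01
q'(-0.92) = 8.19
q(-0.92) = 0.65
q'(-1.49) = 5.73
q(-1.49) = -3.44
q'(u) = -4*u^2 - 16*u/3 + 20/3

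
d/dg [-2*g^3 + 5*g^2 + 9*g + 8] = -6*g^2 + 10*g + 9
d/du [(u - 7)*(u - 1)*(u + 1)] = 3*u^2 - 14*u - 1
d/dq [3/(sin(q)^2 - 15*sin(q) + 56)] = 3*(15 - 2*sin(q))*cos(q)/(sin(q)^2 - 15*sin(q) + 56)^2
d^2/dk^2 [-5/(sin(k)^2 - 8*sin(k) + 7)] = 10*(2*sin(k)^3 - 10*sin(k)^2 + 5*sin(k) + 57)/((sin(k) - 7)^3*(sin(k) - 1)^2)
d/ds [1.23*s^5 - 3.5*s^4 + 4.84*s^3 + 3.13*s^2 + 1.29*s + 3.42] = 6.15*s^4 - 14.0*s^3 + 14.52*s^2 + 6.26*s + 1.29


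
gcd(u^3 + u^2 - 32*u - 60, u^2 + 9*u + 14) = u + 2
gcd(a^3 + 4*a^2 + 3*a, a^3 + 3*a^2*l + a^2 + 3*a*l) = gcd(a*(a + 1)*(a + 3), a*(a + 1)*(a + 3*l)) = a^2 + a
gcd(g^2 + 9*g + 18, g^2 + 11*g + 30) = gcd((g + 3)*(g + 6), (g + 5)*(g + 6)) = g + 6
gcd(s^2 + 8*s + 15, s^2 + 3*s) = s + 3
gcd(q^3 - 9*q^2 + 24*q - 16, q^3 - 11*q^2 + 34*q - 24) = q^2 - 5*q + 4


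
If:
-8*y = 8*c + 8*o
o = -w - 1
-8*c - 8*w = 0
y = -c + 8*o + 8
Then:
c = 1/9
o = -8/9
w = -1/9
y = 7/9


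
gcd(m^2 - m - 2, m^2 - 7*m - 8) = m + 1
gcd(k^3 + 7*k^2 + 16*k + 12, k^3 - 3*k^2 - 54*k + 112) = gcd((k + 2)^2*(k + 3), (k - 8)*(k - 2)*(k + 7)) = 1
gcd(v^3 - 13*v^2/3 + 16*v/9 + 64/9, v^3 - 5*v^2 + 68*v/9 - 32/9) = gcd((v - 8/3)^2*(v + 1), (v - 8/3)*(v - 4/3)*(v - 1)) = v - 8/3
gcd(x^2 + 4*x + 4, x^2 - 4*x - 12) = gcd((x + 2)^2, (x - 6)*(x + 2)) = x + 2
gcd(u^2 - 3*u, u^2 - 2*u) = u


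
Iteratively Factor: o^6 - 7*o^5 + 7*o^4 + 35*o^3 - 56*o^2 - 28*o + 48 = (o - 2)*(o^5 - 5*o^4 - 3*o^3 + 29*o^2 + 2*o - 24) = (o - 2)*(o - 1)*(o^4 - 4*o^3 - 7*o^2 + 22*o + 24) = (o - 4)*(o - 2)*(o - 1)*(o^3 - 7*o - 6) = (o - 4)*(o - 2)*(o - 1)*(o + 2)*(o^2 - 2*o - 3) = (o - 4)*(o - 3)*(o - 2)*(o - 1)*(o + 2)*(o + 1)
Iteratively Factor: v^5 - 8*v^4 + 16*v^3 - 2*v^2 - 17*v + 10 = (v - 2)*(v^4 - 6*v^3 + 4*v^2 + 6*v - 5) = (v - 5)*(v - 2)*(v^3 - v^2 - v + 1) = (v - 5)*(v - 2)*(v - 1)*(v^2 - 1) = (v - 5)*(v - 2)*(v - 1)^2*(v + 1)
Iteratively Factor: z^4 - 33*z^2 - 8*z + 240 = (z - 5)*(z^3 + 5*z^2 - 8*z - 48) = (z - 5)*(z - 3)*(z^2 + 8*z + 16) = (z - 5)*(z - 3)*(z + 4)*(z + 4)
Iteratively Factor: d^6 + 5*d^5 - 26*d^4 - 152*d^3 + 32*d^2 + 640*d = (d)*(d^5 + 5*d^4 - 26*d^3 - 152*d^2 + 32*d + 640) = d*(d - 5)*(d^4 + 10*d^3 + 24*d^2 - 32*d - 128) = d*(d - 5)*(d + 4)*(d^3 + 6*d^2 - 32) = d*(d - 5)*(d - 2)*(d + 4)*(d^2 + 8*d + 16) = d*(d - 5)*(d - 2)*(d + 4)^2*(d + 4)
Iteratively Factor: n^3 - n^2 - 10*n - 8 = (n - 4)*(n^2 + 3*n + 2) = (n - 4)*(n + 1)*(n + 2)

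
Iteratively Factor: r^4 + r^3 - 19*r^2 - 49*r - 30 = (r - 5)*(r^3 + 6*r^2 + 11*r + 6) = (r - 5)*(r + 3)*(r^2 + 3*r + 2) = (r - 5)*(r + 2)*(r + 3)*(r + 1)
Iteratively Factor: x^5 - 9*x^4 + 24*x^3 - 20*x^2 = (x - 2)*(x^4 - 7*x^3 + 10*x^2) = (x - 2)^2*(x^3 - 5*x^2) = x*(x - 2)^2*(x^2 - 5*x) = x*(x - 5)*(x - 2)^2*(x)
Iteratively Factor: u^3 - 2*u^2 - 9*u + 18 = (u + 3)*(u^2 - 5*u + 6) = (u - 2)*(u + 3)*(u - 3)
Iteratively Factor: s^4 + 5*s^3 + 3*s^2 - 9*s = (s + 3)*(s^3 + 2*s^2 - 3*s) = (s + 3)^2*(s^2 - s) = s*(s + 3)^2*(s - 1)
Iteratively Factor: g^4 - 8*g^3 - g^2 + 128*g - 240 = (g + 4)*(g^3 - 12*g^2 + 47*g - 60) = (g - 4)*(g + 4)*(g^2 - 8*g + 15) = (g - 4)*(g - 3)*(g + 4)*(g - 5)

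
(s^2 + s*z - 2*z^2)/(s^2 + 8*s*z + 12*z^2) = (s - z)/(s + 6*z)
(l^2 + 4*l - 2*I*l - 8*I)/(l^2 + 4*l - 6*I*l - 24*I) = (l - 2*I)/(l - 6*I)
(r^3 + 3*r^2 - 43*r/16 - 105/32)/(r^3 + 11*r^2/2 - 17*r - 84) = (r^2 - r/2 - 15/16)/(r^2 + 2*r - 24)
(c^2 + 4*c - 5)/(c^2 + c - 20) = (c - 1)/(c - 4)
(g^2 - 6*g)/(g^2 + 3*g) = (g - 6)/(g + 3)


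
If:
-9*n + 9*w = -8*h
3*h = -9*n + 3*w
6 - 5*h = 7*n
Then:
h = -108/29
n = 102/29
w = 198/29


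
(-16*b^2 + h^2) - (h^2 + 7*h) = -16*b^2 - 7*h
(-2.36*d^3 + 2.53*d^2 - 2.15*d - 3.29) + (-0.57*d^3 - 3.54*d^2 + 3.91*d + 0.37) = -2.93*d^3 - 1.01*d^2 + 1.76*d - 2.92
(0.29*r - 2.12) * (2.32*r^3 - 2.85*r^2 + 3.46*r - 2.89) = 0.6728*r^4 - 5.7449*r^3 + 7.0454*r^2 - 8.1733*r + 6.1268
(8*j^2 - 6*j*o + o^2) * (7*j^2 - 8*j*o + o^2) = 56*j^4 - 106*j^3*o + 63*j^2*o^2 - 14*j*o^3 + o^4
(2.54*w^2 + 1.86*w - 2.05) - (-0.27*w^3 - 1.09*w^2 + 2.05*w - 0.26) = 0.27*w^3 + 3.63*w^2 - 0.19*w - 1.79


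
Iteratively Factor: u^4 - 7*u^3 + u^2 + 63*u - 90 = (u + 3)*(u^3 - 10*u^2 + 31*u - 30) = (u - 3)*(u + 3)*(u^2 - 7*u + 10) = (u - 5)*(u - 3)*(u + 3)*(u - 2)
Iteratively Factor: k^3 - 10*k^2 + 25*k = (k)*(k^2 - 10*k + 25) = k*(k - 5)*(k - 5)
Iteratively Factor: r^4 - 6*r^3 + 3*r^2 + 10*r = (r + 1)*(r^3 - 7*r^2 + 10*r) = (r - 2)*(r + 1)*(r^2 - 5*r) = (r - 5)*(r - 2)*(r + 1)*(r)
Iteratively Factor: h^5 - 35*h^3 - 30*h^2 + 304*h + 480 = (h + 4)*(h^4 - 4*h^3 - 19*h^2 + 46*h + 120) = (h - 5)*(h + 4)*(h^3 + h^2 - 14*h - 24) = (h - 5)*(h + 2)*(h + 4)*(h^2 - h - 12) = (h - 5)*(h - 4)*(h + 2)*(h + 4)*(h + 3)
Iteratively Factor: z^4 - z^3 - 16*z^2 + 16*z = (z - 1)*(z^3 - 16*z) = (z - 4)*(z - 1)*(z^2 + 4*z) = z*(z - 4)*(z - 1)*(z + 4)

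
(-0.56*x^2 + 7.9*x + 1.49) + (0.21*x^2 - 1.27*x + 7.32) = -0.35*x^2 + 6.63*x + 8.81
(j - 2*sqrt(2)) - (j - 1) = 1 - 2*sqrt(2)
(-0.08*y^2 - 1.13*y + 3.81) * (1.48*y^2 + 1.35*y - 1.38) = -0.1184*y^4 - 1.7804*y^3 + 4.2237*y^2 + 6.7029*y - 5.2578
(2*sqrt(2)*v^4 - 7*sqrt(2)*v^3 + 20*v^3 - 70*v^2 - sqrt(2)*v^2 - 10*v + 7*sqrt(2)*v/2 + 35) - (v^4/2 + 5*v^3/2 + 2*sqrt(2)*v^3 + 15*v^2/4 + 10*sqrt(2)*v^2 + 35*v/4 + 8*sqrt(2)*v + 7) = -v^4/2 + 2*sqrt(2)*v^4 - 9*sqrt(2)*v^3 + 35*v^3/2 - 295*v^2/4 - 11*sqrt(2)*v^2 - 75*v/4 - 9*sqrt(2)*v/2 + 28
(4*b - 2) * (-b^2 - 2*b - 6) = -4*b^3 - 6*b^2 - 20*b + 12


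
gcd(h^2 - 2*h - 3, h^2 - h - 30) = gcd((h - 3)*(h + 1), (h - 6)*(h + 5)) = 1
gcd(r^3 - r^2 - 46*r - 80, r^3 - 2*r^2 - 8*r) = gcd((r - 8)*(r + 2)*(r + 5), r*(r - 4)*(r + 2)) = r + 2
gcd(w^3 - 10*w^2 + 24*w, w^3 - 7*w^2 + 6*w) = w^2 - 6*w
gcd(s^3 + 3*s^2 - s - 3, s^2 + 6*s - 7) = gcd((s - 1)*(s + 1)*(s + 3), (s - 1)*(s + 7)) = s - 1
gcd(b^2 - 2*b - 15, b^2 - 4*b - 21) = b + 3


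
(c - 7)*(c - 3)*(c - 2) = c^3 - 12*c^2 + 41*c - 42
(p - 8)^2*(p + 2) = p^3 - 14*p^2 + 32*p + 128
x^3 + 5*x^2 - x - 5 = (x - 1)*(x + 1)*(x + 5)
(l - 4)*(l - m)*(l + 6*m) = l^3 + 5*l^2*m - 4*l^2 - 6*l*m^2 - 20*l*m + 24*m^2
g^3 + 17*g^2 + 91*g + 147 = (g + 3)*(g + 7)^2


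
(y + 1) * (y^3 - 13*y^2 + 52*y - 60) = y^4 - 12*y^3 + 39*y^2 - 8*y - 60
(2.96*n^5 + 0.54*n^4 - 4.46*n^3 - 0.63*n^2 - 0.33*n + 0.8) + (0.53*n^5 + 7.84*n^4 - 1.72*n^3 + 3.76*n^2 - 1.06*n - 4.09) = 3.49*n^5 + 8.38*n^4 - 6.18*n^3 + 3.13*n^2 - 1.39*n - 3.29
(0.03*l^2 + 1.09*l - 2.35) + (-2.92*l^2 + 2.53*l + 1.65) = -2.89*l^2 + 3.62*l - 0.7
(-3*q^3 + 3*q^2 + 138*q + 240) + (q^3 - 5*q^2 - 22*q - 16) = -2*q^3 - 2*q^2 + 116*q + 224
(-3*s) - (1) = -3*s - 1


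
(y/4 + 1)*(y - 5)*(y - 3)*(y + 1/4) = y^4/4 - 15*y^3/16 - 9*y^2/2 + 223*y/16 + 15/4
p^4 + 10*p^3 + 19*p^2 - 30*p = p*(p - 1)*(p + 5)*(p + 6)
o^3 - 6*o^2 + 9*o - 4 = (o - 4)*(o - 1)^2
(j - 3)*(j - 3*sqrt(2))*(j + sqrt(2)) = j^3 - 3*j^2 - 2*sqrt(2)*j^2 - 6*j + 6*sqrt(2)*j + 18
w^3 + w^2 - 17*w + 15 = (w - 3)*(w - 1)*(w + 5)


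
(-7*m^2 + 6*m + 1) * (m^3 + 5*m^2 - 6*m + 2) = -7*m^5 - 29*m^4 + 73*m^3 - 45*m^2 + 6*m + 2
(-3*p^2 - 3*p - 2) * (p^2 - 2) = -3*p^4 - 3*p^3 + 4*p^2 + 6*p + 4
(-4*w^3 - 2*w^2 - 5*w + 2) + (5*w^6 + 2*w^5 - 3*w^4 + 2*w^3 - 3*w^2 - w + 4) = 5*w^6 + 2*w^5 - 3*w^4 - 2*w^3 - 5*w^2 - 6*w + 6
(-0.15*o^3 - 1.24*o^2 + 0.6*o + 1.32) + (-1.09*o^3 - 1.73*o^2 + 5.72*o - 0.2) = -1.24*o^3 - 2.97*o^2 + 6.32*o + 1.12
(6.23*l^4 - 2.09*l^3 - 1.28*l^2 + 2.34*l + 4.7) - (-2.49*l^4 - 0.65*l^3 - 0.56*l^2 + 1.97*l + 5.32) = 8.72*l^4 - 1.44*l^3 - 0.72*l^2 + 0.37*l - 0.62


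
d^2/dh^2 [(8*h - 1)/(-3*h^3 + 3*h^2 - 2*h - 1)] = 2*(-216*h^5 + 270*h^4 - 96*h^3 + 189*h^2 - 99*h + 23)/(27*h^9 - 81*h^8 + 135*h^7 - 108*h^6 + 36*h^5 + 27*h^4 - 19*h^3 + 3*h^2 + 6*h + 1)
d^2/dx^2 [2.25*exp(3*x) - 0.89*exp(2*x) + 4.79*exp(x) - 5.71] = (20.25*exp(2*x) - 3.56*exp(x) + 4.79)*exp(x)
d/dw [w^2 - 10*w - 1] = 2*w - 10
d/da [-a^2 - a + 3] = -2*a - 1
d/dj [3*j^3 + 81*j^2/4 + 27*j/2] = 9*j^2 + 81*j/2 + 27/2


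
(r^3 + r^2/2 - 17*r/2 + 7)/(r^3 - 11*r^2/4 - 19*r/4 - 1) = 2*(-2*r^3 - r^2 + 17*r - 14)/(-4*r^3 + 11*r^2 + 19*r + 4)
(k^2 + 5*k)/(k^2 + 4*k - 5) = k/(k - 1)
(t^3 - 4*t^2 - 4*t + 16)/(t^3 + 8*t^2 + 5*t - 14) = (t^2 - 6*t + 8)/(t^2 + 6*t - 7)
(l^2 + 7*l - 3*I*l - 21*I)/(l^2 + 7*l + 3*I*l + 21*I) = (l - 3*I)/(l + 3*I)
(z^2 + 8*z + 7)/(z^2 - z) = (z^2 + 8*z + 7)/(z*(z - 1))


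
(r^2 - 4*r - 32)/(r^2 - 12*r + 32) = (r + 4)/(r - 4)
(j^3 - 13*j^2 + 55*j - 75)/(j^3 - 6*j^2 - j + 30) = (j - 5)/(j + 2)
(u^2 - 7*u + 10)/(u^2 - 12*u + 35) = (u - 2)/(u - 7)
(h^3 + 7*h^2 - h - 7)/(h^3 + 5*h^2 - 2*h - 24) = (h^3 + 7*h^2 - h - 7)/(h^3 + 5*h^2 - 2*h - 24)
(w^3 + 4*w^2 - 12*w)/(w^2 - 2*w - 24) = w*(-w^2 - 4*w + 12)/(-w^2 + 2*w + 24)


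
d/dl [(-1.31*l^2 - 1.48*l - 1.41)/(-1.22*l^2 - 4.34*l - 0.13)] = (3.8798*l^2 - 3.0998*l - 5.927)/(1.4884*l^4 + 10.5896*l^3 + 19.1528*l^2 + 1.1284*l + 0.0169)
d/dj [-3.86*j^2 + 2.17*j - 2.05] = 2.17 - 7.72*j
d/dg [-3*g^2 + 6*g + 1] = 6 - 6*g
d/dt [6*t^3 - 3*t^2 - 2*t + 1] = 18*t^2 - 6*t - 2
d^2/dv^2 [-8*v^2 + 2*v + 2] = -16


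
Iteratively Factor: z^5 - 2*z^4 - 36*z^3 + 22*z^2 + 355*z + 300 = (z + 3)*(z^4 - 5*z^3 - 21*z^2 + 85*z + 100) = (z + 3)*(z + 4)*(z^3 - 9*z^2 + 15*z + 25) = (z - 5)*(z + 3)*(z + 4)*(z^2 - 4*z - 5) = (z - 5)^2*(z + 3)*(z + 4)*(z + 1)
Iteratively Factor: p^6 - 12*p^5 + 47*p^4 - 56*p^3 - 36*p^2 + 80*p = (p - 4)*(p^5 - 8*p^4 + 15*p^3 + 4*p^2 - 20*p) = (p - 4)*(p + 1)*(p^4 - 9*p^3 + 24*p^2 - 20*p) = (p - 4)*(p - 2)*(p + 1)*(p^3 - 7*p^2 + 10*p) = (p - 5)*(p - 4)*(p - 2)*(p + 1)*(p^2 - 2*p) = p*(p - 5)*(p - 4)*(p - 2)*(p + 1)*(p - 2)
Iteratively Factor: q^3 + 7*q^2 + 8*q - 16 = (q - 1)*(q^2 + 8*q + 16) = (q - 1)*(q + 4)*(q + 4)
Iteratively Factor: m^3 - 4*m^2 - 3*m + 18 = (m + 2)*(m^2 - 6*m + 9) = (m - 3)*(m + 2)*(m - 3)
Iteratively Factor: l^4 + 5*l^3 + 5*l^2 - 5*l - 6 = (l + 2)*(l^3 + 3*l^2 - l - 3) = (l + 1)*(l + 2)*(l^2 + 2*l - 3) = (l - 1)*(l + 1)*(l + 2)*(l + 3)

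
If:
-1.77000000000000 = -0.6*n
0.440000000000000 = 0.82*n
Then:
No Solution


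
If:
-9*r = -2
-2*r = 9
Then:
No Solution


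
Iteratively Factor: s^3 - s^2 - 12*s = (s - 4)*(s^2 + 3*s) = (s - 4)*(s + 3)*(s)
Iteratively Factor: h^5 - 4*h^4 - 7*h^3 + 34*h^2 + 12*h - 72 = (h + 2)*(h^4 - 6*h^3 + 5*h^2 + 24*h - 36) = (h + 2)^2*(h^3 - 8*h^2 + 21*h - 18) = (h - 3)*(h + 2)^2*(h^2 - 5*h + 6) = (h - 3)*(h - 2)*(h + 2)^2*(h - 3)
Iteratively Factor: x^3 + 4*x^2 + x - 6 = (x - 1)*(x^2 + 5*x + 6) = (x - 1)*(x + 2)*(x + 3)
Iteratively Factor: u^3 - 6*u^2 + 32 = (u - 4)*(u^2 - 2*u - 8) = (u - 4)^2*(u + 2)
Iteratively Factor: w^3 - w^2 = (w)*(w^2 - w) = w*(w - 1)*(w)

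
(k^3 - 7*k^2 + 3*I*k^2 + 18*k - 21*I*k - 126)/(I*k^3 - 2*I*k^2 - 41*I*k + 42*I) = (-I*k^2 + 3*k - 18*I)/(k^2 + 5*k - 6)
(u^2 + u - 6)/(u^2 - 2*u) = (u + 3)/u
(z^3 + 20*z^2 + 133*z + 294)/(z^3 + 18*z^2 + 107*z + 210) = (z + 7)/(z + 5)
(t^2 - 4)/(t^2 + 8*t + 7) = (t^2 - 4)/(t^2 + 8*t + 7)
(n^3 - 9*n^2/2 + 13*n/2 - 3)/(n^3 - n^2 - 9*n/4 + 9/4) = 2*(n - 2)/(2*n + 3)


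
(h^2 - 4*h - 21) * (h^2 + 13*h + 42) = h^4 + 9*h^3 - 31*h^2 - 441*h - 882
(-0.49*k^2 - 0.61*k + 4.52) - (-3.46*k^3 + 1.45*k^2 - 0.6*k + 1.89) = 3.46*k^3 - 1.94*k^2 - 0.01*k + 2.63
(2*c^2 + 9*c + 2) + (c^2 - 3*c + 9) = 3*c^2 + 6*c + 11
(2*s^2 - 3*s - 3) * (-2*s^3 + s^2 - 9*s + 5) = -4*s^5 + 8*s^4 - 15*s^3 + 34*s^2 + 12*s - 15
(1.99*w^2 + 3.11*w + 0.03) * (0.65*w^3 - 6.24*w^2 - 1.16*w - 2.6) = 1.2935*w^5 - 10.3961*w^4 - 21.6953*w^3 - 8.9688*w^2 - 8.1208*w - 0.078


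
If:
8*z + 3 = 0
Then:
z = -3/8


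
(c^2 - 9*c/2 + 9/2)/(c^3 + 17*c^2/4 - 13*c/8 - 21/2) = 4*(c - 3)/(4*c^2 + 23*c + 28)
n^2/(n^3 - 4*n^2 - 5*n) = n/(n^2 - 4*n - 5)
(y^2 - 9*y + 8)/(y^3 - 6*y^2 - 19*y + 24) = 1/(y + 3)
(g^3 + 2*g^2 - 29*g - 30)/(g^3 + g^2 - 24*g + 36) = (g^2 - 4*g - 5)/(g^2 - 5*g + 6)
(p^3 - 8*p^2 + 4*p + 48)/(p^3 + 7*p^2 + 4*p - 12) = (p^2 - 10*p + 24)/(p^2 + 5*p - 6)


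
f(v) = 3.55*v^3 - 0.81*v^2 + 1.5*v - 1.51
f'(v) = 10.65*v^2 - 1.62*v + 1.5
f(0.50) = -0.52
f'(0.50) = 3.35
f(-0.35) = -2.29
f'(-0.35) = 3.37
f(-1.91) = -32.07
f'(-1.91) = 43.45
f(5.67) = 628.06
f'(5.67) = 334.70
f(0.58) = -0.22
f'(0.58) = 4.14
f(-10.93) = -4750.09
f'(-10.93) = 1291.51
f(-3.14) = -124.11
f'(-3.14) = 111.59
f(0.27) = -1.09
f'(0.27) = 1.84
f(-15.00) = -12187.51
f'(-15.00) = 2422.05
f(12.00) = 6034.25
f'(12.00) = 1515.66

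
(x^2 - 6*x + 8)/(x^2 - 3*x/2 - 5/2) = 2*(-x^2 + 6*x - 8)/(-2*x^2 + 3*x + 5)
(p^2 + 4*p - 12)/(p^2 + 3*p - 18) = (p - 2)/(p - 3)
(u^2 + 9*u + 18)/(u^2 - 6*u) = (u^2 + 9*u + 18)/(u*(u - 6))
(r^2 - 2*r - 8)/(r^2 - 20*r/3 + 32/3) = 3*(r + 2)/(3*r - 8)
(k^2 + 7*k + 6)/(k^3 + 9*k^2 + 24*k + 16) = (k + 6)/(k^2 + 8*k + 16)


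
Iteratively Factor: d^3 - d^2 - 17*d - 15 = (d - 5)*(d^2 + 4*d + 3) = (d - 5)*(d + 3)*(d + 1)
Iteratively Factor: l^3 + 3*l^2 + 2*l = (l + 1)*(l^2 + 2*l) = (l + 1)*(l + 2)*(l)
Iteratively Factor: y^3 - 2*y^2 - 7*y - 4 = (y + 1)*(y^2 - 3*y - 4) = (y - 4)*(y + 1)*(y + 1)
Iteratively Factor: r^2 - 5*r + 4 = (r - 1)*(r - 4)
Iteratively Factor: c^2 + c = (c)*(c + 1)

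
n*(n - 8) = n^2 - 8*n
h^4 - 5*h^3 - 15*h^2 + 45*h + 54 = (h - 6)*(h - 3)*(h + 1)*(h + 3)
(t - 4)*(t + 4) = t^2 - 16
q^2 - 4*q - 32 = (q - 8)*(q + 4)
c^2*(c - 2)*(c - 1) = c^4 - 3*c^3 + 2*c^2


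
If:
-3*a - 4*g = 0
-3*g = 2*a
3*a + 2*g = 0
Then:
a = 0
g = 0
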